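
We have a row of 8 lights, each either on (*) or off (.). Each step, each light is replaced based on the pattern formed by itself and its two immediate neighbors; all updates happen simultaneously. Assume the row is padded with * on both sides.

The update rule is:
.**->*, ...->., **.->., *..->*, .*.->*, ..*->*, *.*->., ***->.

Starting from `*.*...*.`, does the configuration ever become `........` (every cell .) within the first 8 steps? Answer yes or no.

no

..**.**.
***..*..
...*****
*.**....
..*.*..*
***.****
....*...
*..***.*
step 8 is *..***.*, still not uniform .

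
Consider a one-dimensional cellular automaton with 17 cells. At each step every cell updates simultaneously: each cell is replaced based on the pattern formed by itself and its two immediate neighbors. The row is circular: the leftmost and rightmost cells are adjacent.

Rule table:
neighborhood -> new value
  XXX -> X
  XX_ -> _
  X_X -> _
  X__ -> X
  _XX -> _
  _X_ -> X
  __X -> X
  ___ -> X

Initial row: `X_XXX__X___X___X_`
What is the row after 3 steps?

_XX_XX_XXXXXXX_XX

X__X_XXXXXXXXXXX_
XXXX__XXXXXXXXX__
_XX_XX_XXXXXXX_XX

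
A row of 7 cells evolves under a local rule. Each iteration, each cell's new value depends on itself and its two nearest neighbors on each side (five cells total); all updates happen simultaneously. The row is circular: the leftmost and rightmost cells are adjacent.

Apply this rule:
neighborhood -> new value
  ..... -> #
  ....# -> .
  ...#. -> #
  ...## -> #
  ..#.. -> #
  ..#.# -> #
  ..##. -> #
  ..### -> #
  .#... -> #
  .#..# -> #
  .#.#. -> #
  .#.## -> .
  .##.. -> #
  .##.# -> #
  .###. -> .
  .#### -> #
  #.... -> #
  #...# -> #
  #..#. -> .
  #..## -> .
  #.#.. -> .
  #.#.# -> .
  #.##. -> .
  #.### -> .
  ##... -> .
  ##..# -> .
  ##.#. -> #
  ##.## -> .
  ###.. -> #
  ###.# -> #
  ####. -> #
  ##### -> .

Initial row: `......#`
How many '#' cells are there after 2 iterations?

iteration 1: ####.##
iteration 2: ..##..#
count of #: 3

3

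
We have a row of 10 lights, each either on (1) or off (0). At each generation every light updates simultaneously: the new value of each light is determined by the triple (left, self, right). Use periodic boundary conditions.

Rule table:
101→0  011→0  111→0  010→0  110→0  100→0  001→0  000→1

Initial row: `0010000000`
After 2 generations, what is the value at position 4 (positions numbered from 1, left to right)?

0

generation 1: 1000111111
generation 2: 0010000000
position 4 holds 0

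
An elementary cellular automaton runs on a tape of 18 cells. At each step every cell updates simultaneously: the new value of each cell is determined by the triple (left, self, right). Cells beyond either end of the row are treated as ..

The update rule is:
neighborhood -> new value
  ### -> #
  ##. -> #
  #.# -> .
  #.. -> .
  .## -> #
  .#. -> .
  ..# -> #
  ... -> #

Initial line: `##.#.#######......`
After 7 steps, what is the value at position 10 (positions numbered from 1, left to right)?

#

##...#######.#####
##.#########.#####
##.#########.#####  (fixed point — unchanged through step 7)
position 10 holds #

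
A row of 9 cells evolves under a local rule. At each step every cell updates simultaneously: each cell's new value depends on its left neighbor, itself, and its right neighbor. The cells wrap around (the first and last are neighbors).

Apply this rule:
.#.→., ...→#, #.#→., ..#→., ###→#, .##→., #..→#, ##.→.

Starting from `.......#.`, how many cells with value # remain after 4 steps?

######..#
#####.#..
.###...#.
..#.##..#
count of #: 4

4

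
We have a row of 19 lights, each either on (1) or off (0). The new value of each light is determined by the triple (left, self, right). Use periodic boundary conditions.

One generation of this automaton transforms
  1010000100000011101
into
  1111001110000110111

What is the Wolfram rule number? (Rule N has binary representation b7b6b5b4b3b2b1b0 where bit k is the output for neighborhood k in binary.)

126

position 15: 111 → 0  (bit 7 = 0)
position 0: 110 → 1  (bit 6 = 1)
position 1: 101 → 1  (bit 5 = 1)
position 3: 100 → 1  (bit 4 = 1)
position 14: 011 → 1  (bit 3 = 1)
position 2: 010 → 1  (bit 2 = 1)
position 6: 001 → 1  (bit 1 = 1)
position 4: 000 → 0  (bit 0 = 0)
bits b7..b0 = 01111110 = 126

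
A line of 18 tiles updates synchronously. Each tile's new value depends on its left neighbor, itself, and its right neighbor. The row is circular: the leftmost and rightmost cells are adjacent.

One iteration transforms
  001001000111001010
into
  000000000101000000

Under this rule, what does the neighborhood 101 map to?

At position 15 the neighborhood is 101; the next row has 0 there.

0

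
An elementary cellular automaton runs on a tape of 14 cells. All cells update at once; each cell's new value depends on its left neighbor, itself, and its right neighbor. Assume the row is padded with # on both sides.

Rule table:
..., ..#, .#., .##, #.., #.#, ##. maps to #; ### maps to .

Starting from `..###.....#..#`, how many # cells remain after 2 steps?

3

step 1: ###.##########
step 2: ..###.........
count of #: 3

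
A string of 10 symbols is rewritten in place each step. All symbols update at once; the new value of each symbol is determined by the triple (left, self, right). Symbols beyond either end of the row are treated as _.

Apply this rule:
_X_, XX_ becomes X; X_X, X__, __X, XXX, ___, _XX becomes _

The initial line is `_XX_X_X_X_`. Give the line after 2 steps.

__X_X_X_X_
__X_X_X_X_

__X_X_X_X_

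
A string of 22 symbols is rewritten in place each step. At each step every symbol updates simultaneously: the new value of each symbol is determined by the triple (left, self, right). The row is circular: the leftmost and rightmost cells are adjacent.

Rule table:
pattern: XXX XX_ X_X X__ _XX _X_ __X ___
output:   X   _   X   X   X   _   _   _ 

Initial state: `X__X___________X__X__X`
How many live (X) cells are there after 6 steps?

_X__X___________X__X_X
X_X__X___________X__X_
_X_X__X___________X__X
X_X_X__X___________X__
_X_X_X__X___________X_
__X_X_X__X___________X
count of X: 5

5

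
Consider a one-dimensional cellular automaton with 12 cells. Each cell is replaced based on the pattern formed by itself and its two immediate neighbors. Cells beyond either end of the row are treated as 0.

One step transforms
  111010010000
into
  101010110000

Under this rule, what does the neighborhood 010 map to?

1

At position 4 the neighborhood is 010; the next row has 1 there.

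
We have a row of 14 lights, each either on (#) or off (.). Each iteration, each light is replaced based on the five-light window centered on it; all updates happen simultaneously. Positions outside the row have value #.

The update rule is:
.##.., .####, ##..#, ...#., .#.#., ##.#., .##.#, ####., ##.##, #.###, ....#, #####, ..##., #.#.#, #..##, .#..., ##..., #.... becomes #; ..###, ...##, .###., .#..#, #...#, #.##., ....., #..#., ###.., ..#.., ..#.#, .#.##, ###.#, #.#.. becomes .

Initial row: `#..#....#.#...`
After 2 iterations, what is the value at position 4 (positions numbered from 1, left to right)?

.#..####.#.#..
#..#.##.###..#
position 4 holds #

#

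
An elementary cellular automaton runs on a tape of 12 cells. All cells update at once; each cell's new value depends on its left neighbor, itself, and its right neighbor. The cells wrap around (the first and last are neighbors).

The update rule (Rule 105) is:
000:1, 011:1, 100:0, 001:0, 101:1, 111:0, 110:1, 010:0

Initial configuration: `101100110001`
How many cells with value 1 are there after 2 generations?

6

111100110101
000100111011
count of 1: 6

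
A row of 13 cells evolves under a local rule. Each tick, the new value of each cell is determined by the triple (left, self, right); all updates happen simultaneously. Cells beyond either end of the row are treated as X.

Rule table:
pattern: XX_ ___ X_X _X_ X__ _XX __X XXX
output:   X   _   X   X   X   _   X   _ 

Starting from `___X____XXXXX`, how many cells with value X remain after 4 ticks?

X_XXX__X_____
XX__XXXXX___X
_XXX____XX_X_
X__XX__X_XXXX
count of X: 8

8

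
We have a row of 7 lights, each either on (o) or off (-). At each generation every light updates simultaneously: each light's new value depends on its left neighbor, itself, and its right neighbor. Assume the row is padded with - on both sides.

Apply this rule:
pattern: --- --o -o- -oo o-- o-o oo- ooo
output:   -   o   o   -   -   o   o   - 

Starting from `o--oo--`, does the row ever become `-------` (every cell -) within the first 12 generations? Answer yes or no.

generation 1: o-o-o--
generation 2: ooooo--
generation 3: ----o--
generation 4: ---oo--
generation 5: --o-o--
generation 6: -oooo--
generation 7: o---o--
generation 8: o--oo--  (repeats generation 0; period 8)
generation 12: ---oo--
generation 12 is ---oo--, still not uniform -

no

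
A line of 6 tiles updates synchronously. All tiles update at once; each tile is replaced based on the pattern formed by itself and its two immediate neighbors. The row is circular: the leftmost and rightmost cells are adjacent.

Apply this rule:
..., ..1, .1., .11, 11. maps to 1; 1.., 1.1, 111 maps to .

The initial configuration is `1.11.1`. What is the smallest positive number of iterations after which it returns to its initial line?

1.11.1

1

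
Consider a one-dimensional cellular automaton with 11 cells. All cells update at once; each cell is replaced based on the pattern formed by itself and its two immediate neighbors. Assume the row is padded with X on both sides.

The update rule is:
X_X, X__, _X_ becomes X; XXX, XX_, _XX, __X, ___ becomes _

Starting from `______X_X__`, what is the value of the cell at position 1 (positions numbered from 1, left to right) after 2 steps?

step 1: X_____XXXX_
step 2: _X________X
position 1 holds _

_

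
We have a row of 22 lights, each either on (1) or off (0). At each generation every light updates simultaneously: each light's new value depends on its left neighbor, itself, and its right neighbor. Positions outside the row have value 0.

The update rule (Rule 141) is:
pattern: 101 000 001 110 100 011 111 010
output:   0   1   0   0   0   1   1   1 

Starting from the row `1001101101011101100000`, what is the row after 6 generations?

1001001001010101001001

generation 1: 1001001001011001001111
generation 2: 1001001001010001001110
generation 3: 1001001001010101001100
generation 4: 1001001001010101001001
generation 5: 1001001001010101001001  (fixed point — unchanged through generation 6)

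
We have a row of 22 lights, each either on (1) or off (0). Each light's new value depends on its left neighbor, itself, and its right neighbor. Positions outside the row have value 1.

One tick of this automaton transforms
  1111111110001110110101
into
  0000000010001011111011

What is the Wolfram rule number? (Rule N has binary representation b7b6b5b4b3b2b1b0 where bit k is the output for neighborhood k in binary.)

position 0: 111 → 0  (bit 7 = 0)
position 8: 110 → 1  (bit 6 = 1)
position 15: 101 → 1  (bit 5 = 1)
position 9: 100 → 0  (bit 4 = 0)
position 12: 011 → 1  (bit 3 = 1)
position 19: 010 → 0  (bit 2 = 0)
position 11: 001 → 0  (bit 1 = 0)
position 10: 000 → 0  (bit 0 = 0)
bits b7..b0 = 01101000 = 104

104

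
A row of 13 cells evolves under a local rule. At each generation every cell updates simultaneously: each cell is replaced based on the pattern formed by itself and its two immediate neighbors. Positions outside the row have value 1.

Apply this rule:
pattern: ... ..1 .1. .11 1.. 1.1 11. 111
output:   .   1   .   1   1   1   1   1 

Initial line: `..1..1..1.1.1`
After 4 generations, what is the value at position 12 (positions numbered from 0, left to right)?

11.11.11.1.11
111111111.111
1111111111111
1111111111111
position 12 holds 1

1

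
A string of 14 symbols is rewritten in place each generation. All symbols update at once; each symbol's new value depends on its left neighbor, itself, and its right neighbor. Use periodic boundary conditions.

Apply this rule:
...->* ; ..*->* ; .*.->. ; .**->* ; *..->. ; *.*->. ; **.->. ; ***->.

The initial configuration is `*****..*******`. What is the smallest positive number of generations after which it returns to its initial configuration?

......**......
*******..*****
........**....
*********..***
..........**..
***********..*
............**
.************.
**............
*..***********
..**..........
***..*********
....**........
*****..*******

14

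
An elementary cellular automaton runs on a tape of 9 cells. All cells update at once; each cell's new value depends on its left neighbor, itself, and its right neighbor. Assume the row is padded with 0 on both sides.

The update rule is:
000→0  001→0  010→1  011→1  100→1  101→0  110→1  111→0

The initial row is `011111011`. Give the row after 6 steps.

010101011

010001011
011001011
011101011
010101011
010101011  (fixed point — unchanged through step 6)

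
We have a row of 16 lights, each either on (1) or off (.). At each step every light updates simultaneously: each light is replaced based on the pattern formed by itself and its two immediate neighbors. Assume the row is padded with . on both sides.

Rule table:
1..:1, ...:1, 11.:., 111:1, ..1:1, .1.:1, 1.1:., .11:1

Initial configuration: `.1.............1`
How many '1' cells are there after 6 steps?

1111111111111111
111111111111111.
11111111111111.1
1111111111111..1
111111111111.111
11111111111..11.
count of 1: 13

13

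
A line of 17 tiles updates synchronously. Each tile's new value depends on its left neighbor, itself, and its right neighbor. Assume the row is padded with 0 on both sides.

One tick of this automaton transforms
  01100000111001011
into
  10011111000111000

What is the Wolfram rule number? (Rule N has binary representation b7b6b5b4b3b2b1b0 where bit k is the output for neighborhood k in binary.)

position 9: 111 → 0  (bit 7 = 0)
position 2: 110 → 0  (bit 6 = 0)
position 14: 101 → 0  (bit 5 = 0)
position 3: 100 → 1  (bit 4 = 1)
position 1: 011 → 0  (bit 3 = 0)
position 13: 010 → 1  (bit 2 = 1)
position 0: 001 → 1  (bit 1 = 1)
position 4: 000 → 1  (bit 0 = 1)
bits b7..b0 = 00010111 = 23

23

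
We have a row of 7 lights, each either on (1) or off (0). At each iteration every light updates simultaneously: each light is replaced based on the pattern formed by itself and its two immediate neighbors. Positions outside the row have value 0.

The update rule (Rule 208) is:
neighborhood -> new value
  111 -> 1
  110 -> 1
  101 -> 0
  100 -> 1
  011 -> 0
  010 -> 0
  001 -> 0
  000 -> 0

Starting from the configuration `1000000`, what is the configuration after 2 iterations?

0010000

0100000
0010000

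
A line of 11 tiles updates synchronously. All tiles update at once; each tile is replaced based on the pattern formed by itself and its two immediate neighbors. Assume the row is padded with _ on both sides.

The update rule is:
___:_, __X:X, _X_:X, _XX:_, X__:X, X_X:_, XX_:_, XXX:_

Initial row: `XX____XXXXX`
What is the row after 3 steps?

step 1: __X__X_____
step 2: _XXXXXX____
step 3: X______X___

X______X___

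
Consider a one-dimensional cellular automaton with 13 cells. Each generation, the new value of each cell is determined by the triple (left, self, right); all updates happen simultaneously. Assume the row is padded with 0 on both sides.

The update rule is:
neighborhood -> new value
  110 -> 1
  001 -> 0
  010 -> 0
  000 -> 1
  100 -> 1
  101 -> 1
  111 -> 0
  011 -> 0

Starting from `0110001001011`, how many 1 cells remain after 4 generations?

generation 1: 0011100100101
generation 2: 1000110010010
generation 3: 0110011001001
generation 4: 0011001100100
count of 1: 5

5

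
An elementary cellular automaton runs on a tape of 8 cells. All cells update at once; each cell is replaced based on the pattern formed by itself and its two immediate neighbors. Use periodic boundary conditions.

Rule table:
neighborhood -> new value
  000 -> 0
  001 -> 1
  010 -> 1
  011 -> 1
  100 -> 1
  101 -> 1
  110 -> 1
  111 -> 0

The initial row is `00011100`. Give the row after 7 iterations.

00110110

00110110
01111111
11000001
01100011
11110111
00011100  (repeats iteration 0; period 6)
iteration 7: 00110110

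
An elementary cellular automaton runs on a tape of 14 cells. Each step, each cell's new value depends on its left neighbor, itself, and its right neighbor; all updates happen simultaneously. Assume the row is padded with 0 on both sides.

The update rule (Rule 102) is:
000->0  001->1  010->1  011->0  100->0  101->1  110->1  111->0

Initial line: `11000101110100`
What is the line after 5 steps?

10101001011100

01001110011100
11010010100100
01110111101100
10011000110100
10101001011100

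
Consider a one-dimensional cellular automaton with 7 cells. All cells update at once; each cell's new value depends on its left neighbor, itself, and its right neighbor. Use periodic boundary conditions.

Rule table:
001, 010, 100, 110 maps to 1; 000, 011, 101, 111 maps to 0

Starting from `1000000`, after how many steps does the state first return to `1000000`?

4

1100001
0110010
1011111
1000000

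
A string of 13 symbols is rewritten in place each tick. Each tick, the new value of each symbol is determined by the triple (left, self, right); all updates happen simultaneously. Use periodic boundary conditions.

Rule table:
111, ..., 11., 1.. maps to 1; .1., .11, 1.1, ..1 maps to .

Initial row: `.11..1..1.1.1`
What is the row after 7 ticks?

111111..11..1

tick 1: ..11..1......
tick 2: 1..11..111111
tick 3: 11..11..11111
tick 4: 111..11..1111
tick 5: 1111..11..111
tick 6: 11111..11..11
tick 7: 111111..11..1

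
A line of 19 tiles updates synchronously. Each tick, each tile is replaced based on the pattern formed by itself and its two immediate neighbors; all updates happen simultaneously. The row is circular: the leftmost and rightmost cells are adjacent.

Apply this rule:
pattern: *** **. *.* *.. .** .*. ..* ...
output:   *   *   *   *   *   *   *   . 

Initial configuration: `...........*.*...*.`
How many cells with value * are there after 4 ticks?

15

..........*****.***
*........**********
**......***********
***....************
count of *: 15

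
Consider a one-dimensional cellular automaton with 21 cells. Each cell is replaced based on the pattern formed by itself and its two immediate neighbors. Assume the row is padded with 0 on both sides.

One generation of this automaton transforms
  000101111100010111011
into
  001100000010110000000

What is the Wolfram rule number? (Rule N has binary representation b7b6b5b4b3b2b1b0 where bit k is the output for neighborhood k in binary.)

22

position 6: 111 → 0  (bit 7 = 0)
position 9: 110 → 0  (bit 6 = 0)
position 4: 101 → 0  (bit 5 = 0)
position 10: 100 → 1  (bit 4 = 1)
position 5: 011 → 0  (bit 3 = 0)
position 3: 010 → 1  (bit 2 = 1)
position 2: 001 → 1  (bit 1 = 1)
position 0: 000 → 0  (bit 0 = 0)
bits b7..b0 = 00010110 = 22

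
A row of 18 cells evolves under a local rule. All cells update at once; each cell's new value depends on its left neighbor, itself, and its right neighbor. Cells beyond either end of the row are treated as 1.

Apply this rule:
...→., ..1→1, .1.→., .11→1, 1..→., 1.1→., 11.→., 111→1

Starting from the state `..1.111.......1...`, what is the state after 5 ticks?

.1..11.......1...1
...11.......1...11
..11.......1...111
.11.......1...1111
.1.......1...11111

.1.......1...11111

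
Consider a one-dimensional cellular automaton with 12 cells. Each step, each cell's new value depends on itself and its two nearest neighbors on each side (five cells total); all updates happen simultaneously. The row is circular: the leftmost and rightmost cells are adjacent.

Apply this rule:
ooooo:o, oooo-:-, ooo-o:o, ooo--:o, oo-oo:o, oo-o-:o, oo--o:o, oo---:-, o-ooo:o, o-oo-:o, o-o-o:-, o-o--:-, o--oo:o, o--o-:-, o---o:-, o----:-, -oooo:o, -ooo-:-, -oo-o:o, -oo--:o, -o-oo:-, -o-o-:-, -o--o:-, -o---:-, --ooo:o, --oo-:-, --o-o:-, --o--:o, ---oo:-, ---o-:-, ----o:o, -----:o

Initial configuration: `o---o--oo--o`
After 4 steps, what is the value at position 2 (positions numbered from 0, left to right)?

o---o-o-ooo-
--------o-oo
--ooooo---oo
ooooo-o----o
position 2 holds o

o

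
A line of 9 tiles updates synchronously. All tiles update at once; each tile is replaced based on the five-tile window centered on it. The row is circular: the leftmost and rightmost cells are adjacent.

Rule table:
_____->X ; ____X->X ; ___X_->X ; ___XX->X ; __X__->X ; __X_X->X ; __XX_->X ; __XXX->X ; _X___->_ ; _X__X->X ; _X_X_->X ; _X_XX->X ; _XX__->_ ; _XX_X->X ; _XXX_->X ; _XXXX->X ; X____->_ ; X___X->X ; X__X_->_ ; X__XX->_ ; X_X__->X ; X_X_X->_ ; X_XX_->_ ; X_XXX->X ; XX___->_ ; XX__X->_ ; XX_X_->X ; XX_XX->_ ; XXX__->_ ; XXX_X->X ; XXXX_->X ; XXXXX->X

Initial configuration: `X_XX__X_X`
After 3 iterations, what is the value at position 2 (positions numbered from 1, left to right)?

_

iteration 1: X_____XX_
iteration 2: X__XXXXXX
iteration 3: ___XXXXXX
position 2 holds _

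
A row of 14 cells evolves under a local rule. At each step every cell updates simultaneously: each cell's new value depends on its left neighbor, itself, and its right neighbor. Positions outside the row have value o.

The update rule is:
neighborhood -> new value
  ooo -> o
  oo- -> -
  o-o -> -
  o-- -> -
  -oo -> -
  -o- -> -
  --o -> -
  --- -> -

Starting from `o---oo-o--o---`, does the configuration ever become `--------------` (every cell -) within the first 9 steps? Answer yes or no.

step 1: --------------
all cells are - at step 1

yes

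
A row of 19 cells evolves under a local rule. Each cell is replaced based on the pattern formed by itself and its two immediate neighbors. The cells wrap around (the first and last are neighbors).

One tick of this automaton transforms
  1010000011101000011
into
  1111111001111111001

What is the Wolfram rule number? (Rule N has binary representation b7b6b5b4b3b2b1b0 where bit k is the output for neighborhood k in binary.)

position 9: 111 → 1  (bit 7 = 1)
position 0: 110 → 1  (bit 6 = 1)
position 1: 101 → 1  (bit 5 = 1)
position 3: 100 → 1  (bit 4 = 1)
position 8: 011 → 0  (bit 3 = 0)
position 2: 010 → 1  (bit 2 = 1)
position 7: 001 → 0  (bit 1 = 0)
position 4: 000 → 1  (bit 0 = 1)
bits b7..b0 = 11110101 = 245

245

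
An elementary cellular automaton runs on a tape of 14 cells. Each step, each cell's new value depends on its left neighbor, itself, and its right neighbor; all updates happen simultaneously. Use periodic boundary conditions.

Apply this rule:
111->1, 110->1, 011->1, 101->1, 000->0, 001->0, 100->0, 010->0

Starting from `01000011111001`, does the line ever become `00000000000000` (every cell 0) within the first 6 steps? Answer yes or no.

no

step 1: 10000011111000
step 2: 00000011111000
step 3: 00000011111000  (fixed point — unchanged through step 6)
step 6 is 00000011111000, still not uniform 0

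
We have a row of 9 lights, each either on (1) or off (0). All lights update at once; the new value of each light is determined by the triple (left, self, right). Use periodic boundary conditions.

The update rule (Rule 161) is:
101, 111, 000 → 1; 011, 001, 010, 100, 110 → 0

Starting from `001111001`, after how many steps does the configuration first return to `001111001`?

step 1: 000110000
step 2: 110000111
step 3: 100110011
step 4: 000000001
step 5: 011111100
step 6: 001111001

6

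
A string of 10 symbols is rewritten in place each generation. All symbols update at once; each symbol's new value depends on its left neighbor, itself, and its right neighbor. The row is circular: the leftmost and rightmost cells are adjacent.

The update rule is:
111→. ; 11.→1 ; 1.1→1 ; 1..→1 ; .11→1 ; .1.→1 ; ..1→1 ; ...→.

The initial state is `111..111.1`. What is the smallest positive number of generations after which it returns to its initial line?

2

..1111.111
111..111.1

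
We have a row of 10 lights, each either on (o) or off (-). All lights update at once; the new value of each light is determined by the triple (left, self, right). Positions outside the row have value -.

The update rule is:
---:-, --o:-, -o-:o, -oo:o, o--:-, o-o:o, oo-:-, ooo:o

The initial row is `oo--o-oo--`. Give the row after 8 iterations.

o---ooo---
o---oo----
o---o-----
o---o-----  (fixed point — unchanged through iteration 8)

o---o-----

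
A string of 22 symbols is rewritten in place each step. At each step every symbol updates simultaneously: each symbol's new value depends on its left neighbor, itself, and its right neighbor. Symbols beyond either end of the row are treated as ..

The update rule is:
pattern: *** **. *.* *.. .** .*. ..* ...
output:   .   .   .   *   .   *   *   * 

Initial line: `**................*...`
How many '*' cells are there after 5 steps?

20

..********************
**....................
..********************  (repeats step 1; period 2)
step 5: ..********************
count of *: 20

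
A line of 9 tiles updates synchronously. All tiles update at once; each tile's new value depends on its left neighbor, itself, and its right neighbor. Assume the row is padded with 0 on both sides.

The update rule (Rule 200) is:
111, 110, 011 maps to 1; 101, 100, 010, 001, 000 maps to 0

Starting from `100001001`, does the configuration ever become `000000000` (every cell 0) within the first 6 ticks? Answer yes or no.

tick 1: 000000000
all cells are 0 at tick 1

yes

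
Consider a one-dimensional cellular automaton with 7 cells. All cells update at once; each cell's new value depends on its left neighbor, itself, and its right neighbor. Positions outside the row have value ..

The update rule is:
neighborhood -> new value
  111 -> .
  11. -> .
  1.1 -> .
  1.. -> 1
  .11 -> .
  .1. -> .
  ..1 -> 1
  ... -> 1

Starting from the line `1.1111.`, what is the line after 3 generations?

......1

generation 1: ......1
generation 2: 111111.
generation 3: ......1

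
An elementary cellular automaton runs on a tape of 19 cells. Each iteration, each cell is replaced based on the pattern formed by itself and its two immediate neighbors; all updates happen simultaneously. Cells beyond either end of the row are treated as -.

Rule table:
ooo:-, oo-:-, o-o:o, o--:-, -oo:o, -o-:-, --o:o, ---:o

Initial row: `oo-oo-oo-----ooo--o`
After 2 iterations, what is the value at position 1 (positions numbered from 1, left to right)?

-

iteration 1: o-oo-oo--ooooo---o-
iteration 2: -oo-oo--oo-----oo--
position 1 holds -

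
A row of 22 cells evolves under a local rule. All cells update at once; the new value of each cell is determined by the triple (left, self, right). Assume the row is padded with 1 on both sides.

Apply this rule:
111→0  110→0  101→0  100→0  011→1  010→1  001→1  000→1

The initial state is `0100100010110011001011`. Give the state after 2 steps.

0101101110100110011010
0101001000101100110010

0101001000101100110010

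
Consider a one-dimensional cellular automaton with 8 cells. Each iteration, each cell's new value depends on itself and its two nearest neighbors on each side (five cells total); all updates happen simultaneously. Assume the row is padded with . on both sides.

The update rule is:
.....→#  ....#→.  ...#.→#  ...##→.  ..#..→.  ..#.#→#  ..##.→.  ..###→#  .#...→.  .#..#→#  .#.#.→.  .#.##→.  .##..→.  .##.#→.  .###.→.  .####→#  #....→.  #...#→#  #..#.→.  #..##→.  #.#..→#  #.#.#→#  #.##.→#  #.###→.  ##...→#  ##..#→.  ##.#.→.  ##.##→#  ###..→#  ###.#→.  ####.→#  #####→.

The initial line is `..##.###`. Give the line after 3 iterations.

....#..#
##.#.#..
...#.#..

...#.#..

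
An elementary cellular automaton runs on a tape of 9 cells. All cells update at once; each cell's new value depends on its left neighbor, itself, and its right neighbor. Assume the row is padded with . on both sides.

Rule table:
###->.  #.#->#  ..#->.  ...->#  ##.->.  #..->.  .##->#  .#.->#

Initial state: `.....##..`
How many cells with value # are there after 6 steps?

4

step 1: ####.#..#
step 2: #...##..#
step 3: #.#.#...#
step 4: #####.#.#
step 5: #....####
step 6: #.##.#...
count of #: 4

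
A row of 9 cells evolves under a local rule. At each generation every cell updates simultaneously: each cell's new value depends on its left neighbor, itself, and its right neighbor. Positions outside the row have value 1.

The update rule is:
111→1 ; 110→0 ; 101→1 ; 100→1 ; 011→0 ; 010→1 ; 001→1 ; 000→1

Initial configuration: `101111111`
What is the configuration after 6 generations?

111111101

generation 1: 010111111
generation 2: 111011111
generation 3: 110101111
generation 4: 101110111
generation 5: 010101011
generation 6: 111111101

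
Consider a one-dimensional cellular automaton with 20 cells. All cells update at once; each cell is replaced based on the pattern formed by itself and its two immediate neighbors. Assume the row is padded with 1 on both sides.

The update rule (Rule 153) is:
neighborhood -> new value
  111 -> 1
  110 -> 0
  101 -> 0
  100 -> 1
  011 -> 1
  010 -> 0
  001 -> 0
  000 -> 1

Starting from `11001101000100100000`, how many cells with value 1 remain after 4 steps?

step 1: 10101000110010011110
step 2: 00000110101001011100
step 3: 11110100000100011010
step 4: 11100011110011010000
count of 1: 10

10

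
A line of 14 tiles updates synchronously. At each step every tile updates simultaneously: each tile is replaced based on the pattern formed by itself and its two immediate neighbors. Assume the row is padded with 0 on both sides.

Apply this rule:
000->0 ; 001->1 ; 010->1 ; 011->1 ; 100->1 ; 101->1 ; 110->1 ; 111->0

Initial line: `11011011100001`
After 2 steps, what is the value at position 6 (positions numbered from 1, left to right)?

0

11111110110011
10000011111111
position 6 holds 0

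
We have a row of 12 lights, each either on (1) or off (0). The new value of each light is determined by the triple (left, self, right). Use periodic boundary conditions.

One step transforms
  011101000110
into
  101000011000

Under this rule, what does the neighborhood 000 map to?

1

At position 7 the neighborhood is 000; the next row has 1 there.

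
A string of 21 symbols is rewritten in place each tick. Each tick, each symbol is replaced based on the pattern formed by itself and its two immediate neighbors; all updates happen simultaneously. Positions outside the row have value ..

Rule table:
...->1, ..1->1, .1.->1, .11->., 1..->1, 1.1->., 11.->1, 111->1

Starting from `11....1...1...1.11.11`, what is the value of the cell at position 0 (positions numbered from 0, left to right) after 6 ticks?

tick 1: .11111111111111..1..1
tick 2: 1.1111111111111111111
tick 3: 1..111111111111111111
tick 4: 111.11111111111111111
tick 5: .11..1111111111111111
tick 6: 1.111.111111111111111
position 0 holds 1

1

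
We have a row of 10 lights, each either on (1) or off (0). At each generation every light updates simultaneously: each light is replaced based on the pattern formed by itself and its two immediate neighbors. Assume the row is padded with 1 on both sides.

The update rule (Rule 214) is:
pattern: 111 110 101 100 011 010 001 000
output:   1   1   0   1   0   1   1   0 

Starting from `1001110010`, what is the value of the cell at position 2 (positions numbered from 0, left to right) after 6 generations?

generation 1: 1110111110
generation 2: 1110011110
generation 3: 1111101110
generation 4: 1111100110
generation 5: 1111111010
generation 6: 1111111010
position 2 holds 1

1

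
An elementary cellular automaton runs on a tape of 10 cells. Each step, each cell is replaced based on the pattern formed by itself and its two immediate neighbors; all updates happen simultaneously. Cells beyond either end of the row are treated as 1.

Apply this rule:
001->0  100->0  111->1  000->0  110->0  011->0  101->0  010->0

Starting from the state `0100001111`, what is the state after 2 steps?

0000000111
0000000011

0000000011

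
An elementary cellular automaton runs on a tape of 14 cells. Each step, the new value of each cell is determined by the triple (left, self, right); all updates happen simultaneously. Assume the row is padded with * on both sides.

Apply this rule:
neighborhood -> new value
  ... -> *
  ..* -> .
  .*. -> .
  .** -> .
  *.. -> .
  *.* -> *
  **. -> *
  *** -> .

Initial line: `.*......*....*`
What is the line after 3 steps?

step 1: *..****...**..
step 2: *.....*.*..*..
step 3: *.***..*......

*.***..*......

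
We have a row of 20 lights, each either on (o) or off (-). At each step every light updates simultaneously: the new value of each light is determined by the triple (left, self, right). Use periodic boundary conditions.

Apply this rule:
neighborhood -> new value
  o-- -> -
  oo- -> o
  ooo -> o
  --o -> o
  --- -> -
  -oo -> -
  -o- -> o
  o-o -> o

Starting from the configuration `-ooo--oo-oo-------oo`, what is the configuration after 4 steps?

step 1: o-oo-o-oo-o------o-o
step 2: oo-oooo-ooo-----ooo-
step 3: -oo-oooo-oo----o-ooo
step 4: o-oo-oooo-o---ooo-oo

o-oo-oooo-o---ooo-oo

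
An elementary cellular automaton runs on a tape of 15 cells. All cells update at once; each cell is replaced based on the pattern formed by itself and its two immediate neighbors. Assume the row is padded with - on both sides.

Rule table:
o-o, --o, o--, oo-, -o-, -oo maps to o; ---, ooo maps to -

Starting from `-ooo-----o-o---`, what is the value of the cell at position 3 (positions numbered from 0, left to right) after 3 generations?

generation 1: oo-oo---ooooo--
generation 2: oooooo-oo---oo-
generation 3: o----ooooo-oooo
position 3 holds -

-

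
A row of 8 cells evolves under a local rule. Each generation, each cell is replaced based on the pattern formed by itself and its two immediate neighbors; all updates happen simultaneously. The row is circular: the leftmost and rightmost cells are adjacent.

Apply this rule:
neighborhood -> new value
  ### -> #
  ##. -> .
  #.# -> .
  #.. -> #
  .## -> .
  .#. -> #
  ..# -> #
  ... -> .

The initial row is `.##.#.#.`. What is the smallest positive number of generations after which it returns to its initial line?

#...#.##
.#.##..#
.#...###
.##.#.#.

4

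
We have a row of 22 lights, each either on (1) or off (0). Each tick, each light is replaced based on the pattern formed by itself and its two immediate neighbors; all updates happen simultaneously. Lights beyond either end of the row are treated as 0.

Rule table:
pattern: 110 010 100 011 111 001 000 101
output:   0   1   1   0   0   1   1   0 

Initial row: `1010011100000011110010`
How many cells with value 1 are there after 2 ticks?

8

tick 1: 1011100011111100001111
tick 2: 1000011100000011110000
count of 1: 8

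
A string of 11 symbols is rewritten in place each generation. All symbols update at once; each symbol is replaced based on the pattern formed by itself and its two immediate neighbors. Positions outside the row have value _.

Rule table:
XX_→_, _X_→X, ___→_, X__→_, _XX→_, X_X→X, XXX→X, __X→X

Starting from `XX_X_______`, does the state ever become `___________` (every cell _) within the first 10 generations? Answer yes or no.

__XX_______
_X_________
XX_________
___________
all cells are _ at generation 4

yes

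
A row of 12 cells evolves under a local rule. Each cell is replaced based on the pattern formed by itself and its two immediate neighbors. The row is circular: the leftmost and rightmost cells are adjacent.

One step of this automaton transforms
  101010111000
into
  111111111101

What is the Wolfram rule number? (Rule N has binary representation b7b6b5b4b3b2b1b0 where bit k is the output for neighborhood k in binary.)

254

position 7: 111 → 1  (bit 7 = 1)
position 8: 110 → 1  (bit 6 = 1)
position 1: 101 → 1  (bit 5 = 1)
position 9: 100 → 1  (bit 4 = 1)
position 6: 011 → 1  (bit 3 = 1)
position 0: 010 → 1  (bit 2 = 1)
position 11: 001 → 1  (bit 1 = 1)
position 10: 000 → 0  (bit 0 = 0)
bits b7..b0 = 11111110 = 254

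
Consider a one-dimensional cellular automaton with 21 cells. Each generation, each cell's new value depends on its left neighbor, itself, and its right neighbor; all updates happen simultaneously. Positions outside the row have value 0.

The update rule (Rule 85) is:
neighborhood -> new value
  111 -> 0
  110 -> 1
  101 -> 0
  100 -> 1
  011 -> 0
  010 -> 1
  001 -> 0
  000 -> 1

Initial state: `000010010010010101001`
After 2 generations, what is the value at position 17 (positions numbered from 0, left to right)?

111011011011010101101
001001001001010100101
position 17 holds 0

0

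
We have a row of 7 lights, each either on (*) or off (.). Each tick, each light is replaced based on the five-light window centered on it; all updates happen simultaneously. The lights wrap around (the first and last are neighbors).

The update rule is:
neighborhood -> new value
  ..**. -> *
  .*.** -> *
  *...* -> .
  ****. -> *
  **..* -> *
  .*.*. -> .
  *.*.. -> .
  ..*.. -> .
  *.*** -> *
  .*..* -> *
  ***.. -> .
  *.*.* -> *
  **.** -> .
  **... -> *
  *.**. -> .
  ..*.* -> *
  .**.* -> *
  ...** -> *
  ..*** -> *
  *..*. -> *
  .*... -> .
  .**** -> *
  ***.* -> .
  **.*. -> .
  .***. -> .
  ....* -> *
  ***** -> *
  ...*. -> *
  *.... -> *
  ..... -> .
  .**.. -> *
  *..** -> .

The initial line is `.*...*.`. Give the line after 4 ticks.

**...**

*...*.*
**.***.
.*.*...
**...**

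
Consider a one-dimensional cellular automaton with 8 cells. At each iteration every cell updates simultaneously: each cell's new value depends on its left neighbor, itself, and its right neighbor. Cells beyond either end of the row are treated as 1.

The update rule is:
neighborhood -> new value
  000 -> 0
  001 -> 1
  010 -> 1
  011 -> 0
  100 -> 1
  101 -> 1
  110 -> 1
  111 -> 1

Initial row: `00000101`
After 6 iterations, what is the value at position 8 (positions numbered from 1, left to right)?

1

10001110
11010111
11111011
11111101
11111110
11111111
position 8 holds 1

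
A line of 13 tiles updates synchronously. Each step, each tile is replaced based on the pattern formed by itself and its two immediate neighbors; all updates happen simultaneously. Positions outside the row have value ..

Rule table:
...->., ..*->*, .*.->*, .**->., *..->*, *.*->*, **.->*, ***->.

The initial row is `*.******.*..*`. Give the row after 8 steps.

**.....******
.**...*.....*
*.**.***...**
**.**..**.*.*
.**.***.*****
*.**..**....*
**.***.**..**
.**..**.***.*

.**..**.***.*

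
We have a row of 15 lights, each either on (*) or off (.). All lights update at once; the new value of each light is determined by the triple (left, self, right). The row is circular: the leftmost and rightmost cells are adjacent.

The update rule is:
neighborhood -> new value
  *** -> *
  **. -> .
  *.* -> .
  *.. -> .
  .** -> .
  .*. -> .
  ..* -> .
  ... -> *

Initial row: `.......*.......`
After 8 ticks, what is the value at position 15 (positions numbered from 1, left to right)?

*

tick 1: ******...******
tick 2: *****..*..*****
tick 3: ****.......****
tick 4: ***..*****..***
tick 5: **....***....**
tick 6: *..**..*..**..*
tick 7: ...............
tick 8: ***************
position 15 holds *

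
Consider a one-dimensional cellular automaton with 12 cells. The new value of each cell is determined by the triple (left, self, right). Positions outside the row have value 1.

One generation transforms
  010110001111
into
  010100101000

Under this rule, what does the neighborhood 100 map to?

0

At position 5 the neighborhood is 100; the next row has 0 there.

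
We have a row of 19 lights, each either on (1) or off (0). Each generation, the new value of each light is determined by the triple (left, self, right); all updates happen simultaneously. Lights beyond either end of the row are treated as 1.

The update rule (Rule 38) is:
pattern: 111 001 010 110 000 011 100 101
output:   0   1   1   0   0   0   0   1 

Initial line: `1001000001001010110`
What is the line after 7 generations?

0011000011011111001
0100000100100000010
1100001101100000111
0000010010000001000
0000110110000011001
0001001000000100010
0011011000001100111

0011011000001100111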